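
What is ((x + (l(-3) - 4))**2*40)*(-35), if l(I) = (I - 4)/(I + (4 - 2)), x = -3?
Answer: 0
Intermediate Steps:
l(I) = (-4 + I)/(2 + I) (l(I) = (-4 + I)/(I + 2) = (-4 + I)/(2 + I))
((x + (l(-3) - 4))**2*40)*(-35) = ((-3 + ((-4 - 3)/(2 - 3) - 4))**2*40)*(-35) = ((-3 + (-7/(-1) - 4))**2*40)*(-35) = ((-3 + (-1*(-7) - 4))**2*40)*(-35) = ((-3 + (7 - 4))**2*40)*(-35) = ((-3 + 3)**2*40)*(-35) = (0**2*40)*(-35) = (0*40)*(-35) = 0*(-35) = 0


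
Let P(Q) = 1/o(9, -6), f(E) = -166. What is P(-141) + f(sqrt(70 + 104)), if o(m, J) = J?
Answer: -997/6 ≈ -166.17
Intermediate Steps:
P(Q) = -1/6 (P(Q) = 1/(-6) = -1/6)
P(-141) + f(sqrt(70 + 104)) = -1/6 - 166 = -997/6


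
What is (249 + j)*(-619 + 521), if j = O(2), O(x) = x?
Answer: -24598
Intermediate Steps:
j = 2
(249 + j)*(-619 + 521) = (249 + 2)*(-619 + 521) = 251*(-98) = -24598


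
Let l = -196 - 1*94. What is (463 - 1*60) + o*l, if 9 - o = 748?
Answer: 214713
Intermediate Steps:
o = -739 (o = 9 - 1*748 = 9 - 748 = -739)
l = -290 (l = -196 - 94 = -290)
(463 - 1*60) + o*l = (463 - 1*60) - 739*(-290) = (463 - 60) + 214310 = 403 + 214310 = 214713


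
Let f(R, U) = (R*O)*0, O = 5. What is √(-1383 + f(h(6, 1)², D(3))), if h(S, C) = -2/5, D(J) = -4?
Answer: I*√1383 ≈ 37.189*I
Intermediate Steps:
h(S, C) = -⅖ (h(S, C) = -2*⅕ = -⅖)
f(R, U) = 0 (f(R, U) = (R*5)*0 = (5*R)*0 = 0)
√(-1383 + f(h(6, 1)², D(3))) = √(-1383 + 0) = √(-1383) = I*√1383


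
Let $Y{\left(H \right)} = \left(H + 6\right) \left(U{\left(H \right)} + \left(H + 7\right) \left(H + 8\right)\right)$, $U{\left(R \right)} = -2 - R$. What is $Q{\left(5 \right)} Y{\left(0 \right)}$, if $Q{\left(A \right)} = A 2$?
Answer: $3240$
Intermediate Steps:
$Q{\left(A \right)} = 2 A$
$Y{\left(H \right)} = \left(6 + H\right) \left(-2 - H + \left(7 + H\right) \left(8 + H\right)\right)$ ($Y{\left(H \right)} = \left(H + 6\right) \left(\left(-2 - H\right) + \left(H + 7\right) \left(H + 8\right)\right) = \left(6 + H\right) \left(\left(-2 - H\right) + \left(7 + H\right) \left(8 + H\right)\right) = \left(6 + H\right) \left(-2 - H + \left(7 + H\right) \left(8 + H\right)\right)$)
$Q{\left(5 \right)} Y{\left(0 \right)} = 2 \cdot 5 \left(324 + 0^{3} + 20 \cdot 0^{2} + 138 \cdot 0\right) = 10 \left(324 + 0 + 20 \cdot 0 + 0\right) = 10 \left(324 + 0 + 0 + 0\right) = 10 \cdot 324 = 3240$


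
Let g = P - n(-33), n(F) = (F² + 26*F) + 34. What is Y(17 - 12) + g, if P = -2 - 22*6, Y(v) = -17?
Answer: -416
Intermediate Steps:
n(F) = 34 + F² + 26*F
P = -134 (P = -2 - 132 = -134)
g = -399 (g = -134 - (34 + (-33)² + 26*(-33)) = -134 - (34 + 1089 - 858) = -134 - 1*265 = -134 - 265 = -399)
Y(17 - 12) + g = -17 - 399 = -416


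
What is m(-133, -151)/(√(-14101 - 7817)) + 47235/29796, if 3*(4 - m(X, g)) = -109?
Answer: 15745/9932 - 121*I*√21918/65754 ≈ 1.5853 - 0.27244*I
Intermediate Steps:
m(X, g) = 121/3 (m(X, g) = 4 - ⅓*(-109) = 4 + 109/3 = 121/3)
m(-133, -151)/(√(-14101 - 7817)) + 47235/29796 = 121/(3*(√(-14101 - 7817))) + 47235/29796 = 121/(3*(√(-21918))) + 47235*(1/29796) = 121/(3*((I*√21918))) + 15745/9932 = 121*(-I*√21918/21918)/3 + 15745/9932 = -121*I*√21918/65754 + 15745/9932 = 15745/9932 - 121*I*√21918/65754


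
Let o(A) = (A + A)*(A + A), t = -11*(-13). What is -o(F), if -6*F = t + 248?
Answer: -152881/9 ≈ -16987.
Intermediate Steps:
t = 143
F = -391/6 (F = -(143 + 248)/6 = -⅙*391 = -391/6 ≈ -65.167)
o(A) = 4*A² (o(A) = (2*A)*(2*A) = 4*A²)
-o(F) = -4*(-391/6)² = -4*152881/36 = -1*152881/9 = -152881/9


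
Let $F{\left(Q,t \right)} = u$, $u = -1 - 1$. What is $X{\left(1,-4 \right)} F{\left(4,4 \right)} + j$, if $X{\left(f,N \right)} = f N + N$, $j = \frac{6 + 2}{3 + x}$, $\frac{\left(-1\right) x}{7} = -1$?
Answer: $\frac{84}{5} \approx 16.8$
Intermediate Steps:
$x = 7$ ($x = \left(-7\right) \left(-1\right) = 7$)
$j = \frac{4}{5}$ ($j = \frac{6 + 2}{3 + 7} = \frac{8}{10} = 8 \cdot \frac{1}{10} = \frac{4}{5} \approx 0.8$)
$X{\left(f,N \right)} = N + N f$ ($X{\left(f,N \right)} = N f + N = N + N f$)
$u = -2$
$F{\left(Q,t \right)} = -2$
$X{\left(1,-4 \right)} F{\left(4,4 \right)} + j = - 4 \left(1 + 1\right) \left(-2\right) + \frac{4}{5} = \left(-4\right) 2 \left(-2\right) + \frac{4}{5} = \left(-8\right) \left(-2\right) + \frac{4}{5} = 16 + \frac{4}{5} = \frac{84}{5}$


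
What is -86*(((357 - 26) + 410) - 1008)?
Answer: 22962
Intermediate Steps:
-86*(((357 - 26) + 410) - 1008) = -86*((331 + 410) - 1008) = -86*(741 - 1008) = -86*(-267) = 22962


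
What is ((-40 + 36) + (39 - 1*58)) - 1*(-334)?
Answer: 311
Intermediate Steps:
((-40 + 36) + (39 - 1*58)) - 1*(-334) = (-4 + (39 - 58)) + 334 = (-4 - 19) + 334 = -23 + 334 = 311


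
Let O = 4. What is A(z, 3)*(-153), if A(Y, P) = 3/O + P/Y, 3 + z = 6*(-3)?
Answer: -2601/28 ≈ -92.893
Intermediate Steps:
z = -21 (z = -3 + 6*(-3) = -3 - 18 = -21)
A(Y, P) = ¾ + P/Y (A(Y, P) = 3/4 + P/Y = 3*(¼) + P/Y = ¾ + P/Y)
A(z, 3)*(-153) = (¾ + 3/(-21))*(-153) = (¾ + 3*(-1/21))*(-153) = (¾ - ⅐)*(-153) = (17/28)*(-153) = -2601/28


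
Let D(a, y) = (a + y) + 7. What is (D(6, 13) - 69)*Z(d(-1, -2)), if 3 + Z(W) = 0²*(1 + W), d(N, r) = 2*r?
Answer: 129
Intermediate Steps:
D(a, y) = 7 + a + y
Z(W) = -3 (Z(W) = -3 + 0²*(1 + W) = -3 + 0*(1 + W) = -3 + 0 = -3)
(D(6, 13) - 69)*Z(d(-1, -2)) = ((7 + 6 + 13) - 69)*(-3) = (26 - 69)*(-3) = -43*(-3) = 129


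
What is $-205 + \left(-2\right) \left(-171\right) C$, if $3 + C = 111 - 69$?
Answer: $13133$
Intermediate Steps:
$C = 39$ ($C = -3 + \left(111 - 69\right) = -3 + 42 = 39$)
$-205 + \left(-2\right) \left(-171\right) C = -205 + \left(-2\right) \left(-171\right) 39 = -205 + 342 \cdot 39 = -205 + 13338 = 13133$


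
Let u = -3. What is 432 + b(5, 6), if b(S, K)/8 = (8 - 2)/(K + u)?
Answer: 448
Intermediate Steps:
b(S, K) = 48/(-3 + K) (b(S, K) = 8*((8 - 2)/(K - 3)) = 8*(6/(-3 + K)) = 48/(-3 + K))
432 + b(5, 6) = 432 + 48/(-3 + 6) = 432 + 48/3 = 432 + 48*(1/3) = 432 + 16 = 448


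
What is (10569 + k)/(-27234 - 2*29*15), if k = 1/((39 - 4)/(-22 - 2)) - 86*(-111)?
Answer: -234667/327880 ≈ -0.71571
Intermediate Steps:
k = 334086/35 (k = 1/(35/(-24)) + 9546 = 1/(35*(-1/24)) + 9546 = 1/(-35/24) + 9546 = -24/35 + 9546 = 334086/35 ≈ 9545.3)
(10569 + k)/(-27234 - 2*29*15) = (10569 + 334086/35)/(-27234 - 2*29*15) = 704001/(35*(-27234 - 58*15)) = 704001/(35*(-27234 - 870)) = (704001/35)/(-28104) = (704001/35)*(-1/28104) = -234667/327880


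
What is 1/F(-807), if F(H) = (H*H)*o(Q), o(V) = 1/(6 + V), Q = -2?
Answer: 4/651249 ≈ 6.1420e-6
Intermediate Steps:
F(H) = H²/4 (F(H) = (H*H)/(6 - 2) = H²/4)
1/F(-807) = 1/((¼)*(-807)²) = 1/((¼)*651249) = 1/(651249/4) = 4/651249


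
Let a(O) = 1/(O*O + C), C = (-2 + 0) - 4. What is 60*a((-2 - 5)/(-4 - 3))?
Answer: -12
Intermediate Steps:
C = -6 (C = -2 - 4 = -6)
a(O) = 1/(-6 + O²) (a(O) = 1/(O*O - 6) = 1/(O² - 6) = 1/(-6 + O²))
60*a((-2 - 5)/(-4 - 3)) = 60/(-6 + ((-2 - 5)/(-4 - 3))²) = 60/(-6 + (-7/(-7))²) = 60/(-6 + (-7*(-⅐))²) = 60/(-6 + 1²) = 60/(-6 + 1) = 60/(-5) = 60*(-⅕) = -12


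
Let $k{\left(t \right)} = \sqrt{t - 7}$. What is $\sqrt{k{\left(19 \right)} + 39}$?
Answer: $\sqrt{39 + 2 \sqrt{3}} \approx 6.5164$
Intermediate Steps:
$k{\left(t \right)} = \sqrt{-7 + t}$
$\sqrt{k{\left(19 \right)} + 39} = \sqrt{\sqrt{-7 + 19} + 39} = \sqrt{\sqrt{12} + 39} = \sqrt{2 \sqrt{3} + 39} = \sqrt{39 + 2 \sqrt{3}}$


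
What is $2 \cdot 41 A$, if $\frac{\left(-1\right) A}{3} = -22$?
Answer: $5412$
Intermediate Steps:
$A = 66$ ($A = \left(-3\right) \left(-22\right) = 66$)
$2 \cdot 41 A = 2 \cdot 41 \cdot 66 = 82 \cdot 66 = 5412$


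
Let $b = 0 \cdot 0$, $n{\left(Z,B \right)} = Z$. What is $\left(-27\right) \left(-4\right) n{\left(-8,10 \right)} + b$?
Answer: $-864$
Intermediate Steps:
$b = 0$
$\left(-27\right) \left(-4\right) n{\left(-8,10 \right)} + b = \left(-27\right) \left(-4\right) \left(-8\right) + 0 = 108 \left(-8\right) + 0 = -864 + 0 = -864$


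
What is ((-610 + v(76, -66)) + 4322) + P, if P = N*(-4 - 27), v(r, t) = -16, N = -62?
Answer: 5618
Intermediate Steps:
P = 1922 (P = -62*(-4 - 27) = -62*(-31) = 1922)
((-610 + v(76, -66)) + 4322) + P = ((-610 - 16) + 4322) + 1922 = (-626 + 4322) + 1922 = 3696 + 1922 = 5618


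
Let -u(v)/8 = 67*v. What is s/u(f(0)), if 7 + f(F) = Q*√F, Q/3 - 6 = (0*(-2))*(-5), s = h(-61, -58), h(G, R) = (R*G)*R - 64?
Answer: -7331/134 ≈ -54.709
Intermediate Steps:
h(G, R) = -64 + G*R² (h(G, R) = (G*R)*R - 64 = G*R² - 64 = -64 + G*R²)
s = -205268 (s = -64 - 61*(-58)² = -64 - 61*3364 = -64 - 205204 = -205268)
Q = 18 (Q = 18 + 3*((0*(-2))*(-5)) = 18 + 3*(0*(-5)) = 18 + 3*0 = 18 + 0 = 18)
f(F) = -7 + 18*√F
u(v) = -536*v
s/u(f(0)) = -205268*(-1/(536*(-7 + 18*√0))) = -205268*(-1/(536*(-7 + 18*0))) = -205268*(-1/(536*(-7 + 0))) = -205268/((-536*(-7))) = -205268/3752 = -205268*1/3752 = -7331/134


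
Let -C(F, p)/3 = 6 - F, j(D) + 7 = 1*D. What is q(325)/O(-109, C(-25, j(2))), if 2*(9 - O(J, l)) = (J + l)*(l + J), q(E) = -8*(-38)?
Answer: -304/20393 ≈ -0.014907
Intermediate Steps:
j(D) = -7 + D (j(D) = -7 + 1*D = -7 + D)
C(F, p) = -18 + 3*F (C(F, p) = -3*(6 - F) = -18 + 3*F)
q(E) = 304
O(J, l) = 9 - (J + l)**2/2 (O(J, l) = 9 - (J + l)*(l + J)/2 = 9 - (J + l)*(J + l)/2 = 9 - (J + l)**2/2)
q(325)/O(-109, C(-25, j(2))) = 304/(9 - (-109 + (-18 + 3*(-25)))**2/2) = 304/(9 - (-109 + (-18 - 75))**2/2) = 304/(9 - (-109 - 93)**2/2) = 304/(9 - 1/2*(-202)**2) = 304/(9 - 1/2*40804) = 304/(9 - 20402) = 304/(-20393) = 304*(-1/20393) = -304/20393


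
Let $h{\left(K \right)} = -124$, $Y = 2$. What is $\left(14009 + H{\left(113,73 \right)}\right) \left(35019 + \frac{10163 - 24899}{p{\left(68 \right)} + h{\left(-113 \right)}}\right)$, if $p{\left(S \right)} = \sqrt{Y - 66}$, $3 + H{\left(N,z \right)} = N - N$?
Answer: $\frac{474908991234}{965} + \frac{103196208 i}{965} \approx 4.9213 \cdot 10^{8} + 1.0694 \cdot 10^{5} i$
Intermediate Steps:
$H{\left(N,z \right)} = -3$ ($H{\left(N,z \right)} = -3 + \left(N - N\right) = -3 + 0 = -3$)
$p{\left(S \right)} = 8 i$ ($p{\left(S \right)} = \sqrt{2 - 66} = \sqrt{-64} = 8 i$)
$\left(14009 + H{\left(113,73 \right)}\right) \left(35019 + \frac{10163 - 24899}{p{\left(68 \right)} + h{\left(-113 \right)}}\right) = \left(14009 - 3\right) \left(35019 + \frac{10163 - 24899}{8 i - 124}\right) = 14006 \left(35019 - \frac{14736}{-124 + 8 i}\right) = 14006 \left(35019 - 14736 \frac{-124 - 8 i}{15440}\right) = 14006 \left(35019 - \frac{921 \left(-124 - 8 i\right)}{965}\right) = 490476114 - \frac{12899526 \left(-124 - 8 i\right)}{965}$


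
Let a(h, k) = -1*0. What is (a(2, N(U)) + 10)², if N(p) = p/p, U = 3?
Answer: 100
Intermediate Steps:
N(p) = 1
a(h, k) = 0
(a(2, N(U)) + 10)² = (0 + 10)² = 10² = 100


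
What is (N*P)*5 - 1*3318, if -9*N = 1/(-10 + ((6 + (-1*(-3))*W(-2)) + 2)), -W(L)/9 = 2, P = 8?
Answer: -209029/63 ≈ -3317.9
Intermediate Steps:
W(L) = -18 (W(L) = -9*2 = -18)
N = 1/504 (N = -1/(9*(-10 + ((6 - 1*(-3)*(-18)) + 2))) = -1/(9*(-10 + ((6 + 3*(-18)) + 2))) = -1/(9*(-10 + ((6 - 54) + 2))) = -1/(9*(-10 + (-48 + 2))) = -1/(9*(-10 - 46)) = -1/9/(-56) = -1/9*(-1/56) = 1/504 ≈ 0.0019841)
(N*P)*5 - 1*3318 = ((1/504)*8)*5 - 1*3318 = (1/63)*5 - 3318 = 5/63 - 3318 = -209029/63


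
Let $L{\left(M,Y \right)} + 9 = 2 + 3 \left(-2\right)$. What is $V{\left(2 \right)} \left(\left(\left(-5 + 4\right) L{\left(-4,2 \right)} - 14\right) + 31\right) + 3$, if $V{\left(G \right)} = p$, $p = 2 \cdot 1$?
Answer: $63$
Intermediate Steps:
$L{\left(M,Y \right)} = -13$ ($L{\left(M,Y \right)} = -9 + \left(2 + 3 \left(-2\right)\right) = -9 + \left(2 - 6\right) = -9 - 4 = -13$)
$p = 2$
$V{\left(G \right)} = 2$
$V{\left(2 \right)} \left(\left(\left(-5 + 4\right) L{\left(-4,2 \right)} - 14\right) + 31\right) + 3 = 2 \left(\left(\left(-5 + 4\right) \left(-13\right) - 14\right) + 31\right) + 3 = 2 \left(\left(\left(-1\right) \left(-13\right) - 14\right) + 31\right) + 3 = 2 \left(\left(13 - 14\right) + 31\right) + 3 = 2 \left(-1 + 31\right) + 3 = 2 \cdot 30 + 3 = 60 + 3 = 63$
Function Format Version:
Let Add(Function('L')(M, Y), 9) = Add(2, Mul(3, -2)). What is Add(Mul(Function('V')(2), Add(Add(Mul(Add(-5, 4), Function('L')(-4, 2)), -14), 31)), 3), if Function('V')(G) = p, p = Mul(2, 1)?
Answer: 63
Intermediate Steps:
Function('L')(M, Y) = -13 (Function('L')(M, Y) = Add(-9, Add(2, Mul(3, -2))) = Add(-9, Add(2, -6)) = Add(-9, -4) = -13)
p = 2
Function('V')(G) = 2
Add(Mul(Function('V')(2), Add(Add(Mul(Add(-5, 4), Function('L')(-4, 2)), -14), 31)), 3) = Add(Mul(2, Add(Add(Mul(Add(-5, 4), -13), -14), 31)), 3) = Add(Mul(2, Add(Add(Mul(-1, -13), -14), 31)), 3) = Add(Mul(2, Add(Add(13, -14), 31)), 3) = Add(Mul(2, Add(-1, 31)), 3) = Add(Mul(2, 30), 3) = Add(60, 3) = 63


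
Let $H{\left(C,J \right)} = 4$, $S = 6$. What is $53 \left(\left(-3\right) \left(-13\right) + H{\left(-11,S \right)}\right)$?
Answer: $2279$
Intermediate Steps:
$53 \left(\left(-3\right) \left(-13\right) + H{\left(-11,S \right)}\right) = 53 \left(\left(-3\right) \left(-13\right) + 4\right) = 53 \left(39 + 4\right) = 53 \cdot 43 = 2279$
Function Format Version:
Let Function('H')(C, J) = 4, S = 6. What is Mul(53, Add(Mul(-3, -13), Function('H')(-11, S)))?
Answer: 2279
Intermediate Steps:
Mul(53, Add(Mul(-3, -13), Function('H')(-11, S))) = Mul(53, Add(Mul(-3, -13), 4)) = Mul(53, Add(39, 4)) = Mul(53, 43) = 2279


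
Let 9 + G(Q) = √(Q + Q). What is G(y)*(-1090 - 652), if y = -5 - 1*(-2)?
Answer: 15678 - 1742*I*√6 ≈ 15678.0 - 4267.0*I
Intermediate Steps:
y = -3 (y = -5 + 2 = -3)
G(Q) = -9 + √2*√Q (G(Q) = -9 + √(Q + Q) = -9 + √(2*Q) = -9 + √2*√Q)
G(y)*(-1090 - 652) = (-9 + √2*√(-3))*(-1090 - 652) = (-9 + √2*(I*√3))*(-1742) = (-9 + I*√6)*(-1742) = 15678 - 1742*I*√6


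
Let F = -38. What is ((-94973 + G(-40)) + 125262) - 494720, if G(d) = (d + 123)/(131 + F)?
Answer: -43192000/93 ≈ -4.6443e+5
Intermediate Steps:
G(d) = 41/31 + d/93 (G(d) = (d + 123)/(131 - 38) = (123 + d)/93 = (123 + d)*(1/93) = 41/31 + d/93)
((-94973 + G(-40)) + 125262) - 494720 = ((-94973 + (41/31 + (1/93)*(-40))) + 125262) - 494720 = ((-94973 + (41/31 - 40/93)) + 125262) - 494720 = ((-94973 + 83/93) + 125262) - 494720 = (-8832406/93 + 125262) - 494720 = 2816960/93 - 494720 = -43192000/93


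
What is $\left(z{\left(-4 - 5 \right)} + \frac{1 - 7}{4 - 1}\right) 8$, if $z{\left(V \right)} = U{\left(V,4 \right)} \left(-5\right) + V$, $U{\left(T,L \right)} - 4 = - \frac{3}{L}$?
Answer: $-218$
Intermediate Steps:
$U{\left(T,L \right)} = 4 - \frac{3}{L}$
$z{\left(V \right)} = - \frac{65}{4} + V$ ($z{\left(V \right)} = \left(4 - \frac{3}{4}\right) \left(-5\right) + V = \frac{13}{4} \left(-5\right) + V = - \frac{65}{4} + V$)
$\left(z{\left(-4 - 5 \right)} + \frac{1 - 7}{4 - 1}\right) 8 = \left(\left(- \frac{65}{4} - 9\right) + \frac{1 - 7}{4 - 1}\right) 8 = \left(\left(- \frac{65}{4} - 9\right) - \frac{6}{3}\right) 8 = \left(- \frac{101}{4} - 2\right) 8 = \left(- \frac{109}{4}\right) 8 = -218$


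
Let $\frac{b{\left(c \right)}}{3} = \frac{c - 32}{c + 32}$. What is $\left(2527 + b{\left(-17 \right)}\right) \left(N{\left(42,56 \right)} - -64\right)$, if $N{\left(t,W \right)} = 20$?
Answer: $\frac{1057224}{5} \approx 2.1144 \cdot 10^{5}$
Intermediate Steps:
$b{\left(c \right)} = \frac{3 \left(-32 + c\right)}{32 + c}$ ($b{\left(c \right)} = 3 \frac{c - 32}{c + 32} = 3 \frac{-32 + c}{32 + c} = \frac{3 \left(-32 + c\right)}{32 + c}$)
$\left(2527 + b{\left(-17 \right)}\right) \left(N{\left(42,56 \right)} - -64\right) = \left(2527 + \frac{3 \left(-32 - 17\right)}{32 - 17}\right) \left(20 - -64\right) = \left(2527 + 3 \cdot \frac{1}{15} \left(-49\right)\right) \left(20 + \left(-31 + 95\right)\right) = \left(2527 + 3 \cdot \frac{1}{15} \left(-49\right)\right) \left(20 + 64\right) = \left(2527 - \frac{49}{5}\right) 84 = \frac{12586}{5} \cdot 84 = \frac{1057224}{5}$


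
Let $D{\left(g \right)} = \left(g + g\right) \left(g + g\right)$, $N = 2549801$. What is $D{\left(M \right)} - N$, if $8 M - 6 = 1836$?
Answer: $- \frac{9350963}{4} \approx -2.3377 \cdot 10^{6}$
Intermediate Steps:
$M = \frac{921}{4}$ ($M = \frac{3}{4} + \frac{1}{8} \cdot 1836 = \frac{3}{4} + \frac{459}{2} = \frac{921}{4} \approx 230.25$)
$D{\left(g \right)} = 4 g^{2}$ ($D{\left(g \right)} = 2 g 2 g = 4 g^{2}$)
$D{\left(M \right)} - N = 4 \left(\frac{921}{4}\right)^{2} - 2549801 = 4 \cdot \frac{848241}{16} - 2549801 = \frac{848241}{4} - 2549801 = - \frac{9350963}{4}$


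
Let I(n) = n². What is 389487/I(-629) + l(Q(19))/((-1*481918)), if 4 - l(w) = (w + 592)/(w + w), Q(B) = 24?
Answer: 66248573257/67294065684 ≈ 0.98446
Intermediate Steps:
l(w) = 4 - (592 + w)/(2*w) (l(w) = 4 - (w + 592)/(w + w) = 4 - (592 + w)/(2*w))
389487/I(-629) + l(Q(19))/((-1*481918)) = 389487/((-629)²) + (7/2 - 296/24)/((-1*481918)) = 389487/395641 + (7/2 - 296*1/24)/(-481918) = 389487*(1/395641) + (7/2 - 37/3)*(-1/481918) = 22911/23273 - 53/6*(-1/481918) = 22911/23273 + 53/2891508 = 66248573257/67294065684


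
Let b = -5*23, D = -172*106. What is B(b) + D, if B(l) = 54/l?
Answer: -2096734/115 ≈ -18232.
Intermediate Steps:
D = -18232
b = -115
B(b) + D = 54/(-115) - 18232 = 54*(-1/115) - 18232 = -54/115 - 18232 = -2096734/115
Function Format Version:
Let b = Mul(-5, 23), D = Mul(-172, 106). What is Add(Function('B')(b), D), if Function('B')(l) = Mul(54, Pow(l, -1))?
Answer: Rational(-2096734, 115) ≈ -18232.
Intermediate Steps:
D = -18232
b = -115
Add(Function('B')(b), D) = Add(Mul(54, Pow(-115, -1)), -18232) = Add(Mul(54, Rational(-1, 115)), -18232) = Add(Rational(-54, 115), -18232) = Rational(-2096734, 115)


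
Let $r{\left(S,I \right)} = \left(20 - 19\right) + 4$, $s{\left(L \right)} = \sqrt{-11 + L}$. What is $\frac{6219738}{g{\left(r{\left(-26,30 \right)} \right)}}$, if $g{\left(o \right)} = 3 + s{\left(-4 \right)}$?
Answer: $\frac{3109869}{4} - \frac{1036623 i \sqrt{15}}{4} \approx 7.7747 \cdot 10^{5} - 1.0037 \cdot 10^{6} i$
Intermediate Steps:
$r{\left(S,I \right)} = 5$ ($r{\left(S,I \right)} = 1 + 4 = 5$)
$g{\left(o \right)} = 3 + i \sqrt{15}$ ($g{\left(o \right)} = 3 + \sqrt{-11 - 4} = 3 + \sqrt{-15} = 3 + i \sqrt{15}$)
$\frac{6219738}{g{\left(r{\left(-26,30 \right)} \right)}} = \frac{6219738}{3 + i \sqrt{15}}$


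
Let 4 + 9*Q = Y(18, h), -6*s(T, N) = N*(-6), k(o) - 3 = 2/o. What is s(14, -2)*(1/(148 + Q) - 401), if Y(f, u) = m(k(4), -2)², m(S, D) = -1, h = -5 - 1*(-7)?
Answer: 355280/443 ≈ 801.99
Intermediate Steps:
h = 2 (h = -5 + 7 = 2)
k(o) = 3 + 2/o
Y(f, u) = 1 (Y(f, u) = (-1)² = 1)
s(T, N) = N (s(T, N) = -N*(-6)/6 = -(-1)*N = N)
Q = -⅓ (Q = -4/9 + (⅑)*1 = -4/9 + ⅑ = -⅓ ≈ -0.33333)
s(14, -2)*(1/(148 + Q) - 401) = -2*(1/(148 - ⅓) - 401) = -2*(1/(443/3) - 401) = -2*(3/443 - 401) = -2*(-177640/443) = 355280/443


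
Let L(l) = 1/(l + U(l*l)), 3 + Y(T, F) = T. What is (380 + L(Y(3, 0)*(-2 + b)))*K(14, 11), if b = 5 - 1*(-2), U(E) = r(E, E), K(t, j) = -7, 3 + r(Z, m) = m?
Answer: -7973/3 ≈ -2657.7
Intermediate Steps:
r(Z, m) = -3 + m
Y(T, F) = -3 + T
U(E) = -3 + E
b = 7 (b = 5 + 2 = 7)
L(l) = 1/(-3 + l + l²) (L(l) = 1/(l + (-3 + l*l)) = 1/(l + (-3 + l²)) = 1/(-3 + l + l²))
(380 + L(Y(3, 0)*(-2 + b)))*K(14, 11) = (380 + 1/(-3 + (-3 + 3)*(-2 + 7) + ((-3 + 3)*(-2 + 7))²))*(-7) = (380 + 1/(-3 + 0*5 + (0*5)²))*(-7) = (380 + 1/(-3 + 0 + 0²))*(-7) = (380 + 1/(-3 + 0 + 0))*(-7) = (380 + 1/(-3))*(-7) = (380 - ⅓)*(-7) = (1139/3)*(-7) = -7973/3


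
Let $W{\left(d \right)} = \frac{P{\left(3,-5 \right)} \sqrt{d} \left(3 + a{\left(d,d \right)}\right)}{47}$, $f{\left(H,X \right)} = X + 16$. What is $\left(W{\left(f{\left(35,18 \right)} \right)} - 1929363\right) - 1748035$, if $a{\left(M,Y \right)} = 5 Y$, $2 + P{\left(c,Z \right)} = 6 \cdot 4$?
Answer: $-3677398 + \frac{3806 \sqrt{34}}{47} \approx -3.6769 \cdot 10^{6}$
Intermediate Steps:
$P{\left(c,Z \right)} = 22$ ($P{\left(c,Z \right)} = -2 + 6 \cdot 4 = -2 + 24 = 22$)
$f{\left(H,X \right)} = 16 + X$
$W{\left(d \right)} = \frac{22 \sqrt{d} \left(3 + 5 d\right)}{47}$
$\left(W{\left(f{\left(35,18 \right)} \right)} - 1929363\right) - 1748035 = \left(\frac{22 \sqrt{16 + 18} \left(3 + 5 \left(16 + 18\right)\right)}{47} - 1929363\right) - 1748035 = \left(\frac{22 \sqrt{34} \left(3 + 5 \cdot 34\right)}{47} - 1929363\right) - 1748035 = \left(\frac{22 \sqrt{34} \left(3 + 170\right)}{47} - 1929363\right) - 1748035 = \left(\frac{22}{47} \sqrt{34} \cdot 173 - 1929363\right) - 1748035 = \left(\frac{3806 \sqrt{34}}{47} - 1929363\right) - 1748035 = \left(-1929363 + \frac{3806 \sqrt{34}}{47}\right) - 1748035 = -3677398 + \frac{3806 \sqrt{34}}{47}$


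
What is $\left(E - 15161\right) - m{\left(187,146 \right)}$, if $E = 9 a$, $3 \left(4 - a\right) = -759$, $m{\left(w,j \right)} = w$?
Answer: $-13035$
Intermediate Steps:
$a = 257$ ($a = 4 - -253 = 4 + 253 = 257$)
$E = 2313$ ($E = 9 \cdot 257 = 2313$)
$\left(E - 15161\right) - m{\left(187,146 \right)} = \left(2313 - 15161\right) - 187 = -12848 - 187 = -13035$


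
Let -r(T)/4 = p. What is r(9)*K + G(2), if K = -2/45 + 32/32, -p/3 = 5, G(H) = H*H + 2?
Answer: 190/3 ≈ 63.333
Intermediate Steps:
G(H) = 2 + H**2 (G(H) = H**2 + 2 = 2 + H**2)
p = -15 (p = -3*5 = -15)
r(T) = 60 (r(T) = -4*(-15) = 60)
K = 43/45 (K = -2*1/45 + 32*(1/32) = -2/45 + 1 = 43/45 ≈ 0.95556)
r(9)*K + G(2) = 60*(43/45) + (2 + 2**2) = 172/3 + (2 + 4) = 172/3 + 6 = 190/3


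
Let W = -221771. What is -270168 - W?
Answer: -48397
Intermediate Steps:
-270168 - W = -270168 - 1*(-221771) = -270168 + 221771 = -48397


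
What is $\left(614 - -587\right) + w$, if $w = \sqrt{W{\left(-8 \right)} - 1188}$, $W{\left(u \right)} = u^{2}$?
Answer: $1201 + 2 i \sqrt{281} \approx 1201.0 + 33.526 i$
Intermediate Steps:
$w = 2 i \sqrt{281}$ ($w = \sqrt{\left(-8\right)^{2} - 1188} = \sqrt{64 - 1188} = \sqrt{-1124} = 2 i \sqrt{281} \approx 33.526 i$)
$\left(614 - -587\right) + w = \left(614 - -587\right) + 2 i \sqrt{281} = \left(614 + 587\right) + 2 i \sqrt{281} = 1201 + 2 i \sqrt{281}$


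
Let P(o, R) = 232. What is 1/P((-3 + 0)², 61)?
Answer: 1/232 ≈ 0.0043103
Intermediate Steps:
1/P((-3 + 0)², 61) = 1/232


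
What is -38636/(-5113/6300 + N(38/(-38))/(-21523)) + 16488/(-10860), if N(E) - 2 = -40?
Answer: 4741003447763574/99375967595 ≈ 47708.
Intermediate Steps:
N(E) = -38 (N(E) = 2 - 40 = -38)
-38636/(-5113/6300 + N(38/(-38))/(-21523)) + 16488/(-10860) = -38636/(-5113/6300 - 38/(-21523)) + 16488/(-10860) = -38636/(-5113*1/6300 - 38*(-1/21523)) + 16488*(-1/10860) = -38636/(-5113/6300 + 38/21523) - 1374/905 = -38636/(-109807699/135594900) - 1374/905 = -38636*(-135594900/109807699) - 1374/905 = 5238844556400/109807699 - 1374/905 = 4741003447763574/99375967595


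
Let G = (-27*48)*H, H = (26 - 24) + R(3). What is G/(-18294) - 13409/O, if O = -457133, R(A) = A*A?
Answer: 1127032049/1393798517 ≈ 0.80860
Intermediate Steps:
R(A) = A²
H = 11 (H = (26 - 24) + 3² = 2 + 9 = 11)
G = -14256 (G = -27*48*11 = -1296*11 = -14256)
G/(-18294) - 13409/O = -14256/(-18294) - 13409/(-457133) = -14256*(-1/18294) - 13409*(-1/457133) = 2376/3049 + 13409/457133 = 1127032049/1393798517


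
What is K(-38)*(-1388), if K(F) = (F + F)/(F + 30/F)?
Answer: -2004272/737 ≈ -2719.5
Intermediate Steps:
K(F) = 2*F/(F + 30/F) (K(F) = (2*F)/(F + 30/F) = 2*F/(F + 30/F))
K(-38)*(-1388) = (2*(-38)²/(30 + (-38)²))*(-1388) = (2*1444/(30 + 1444))*(-1388) = (2*1444/1474)*(-1388) = (2*1444*(1/1474))*(-1388) = (1444/737)*(-1388) = -2004272/737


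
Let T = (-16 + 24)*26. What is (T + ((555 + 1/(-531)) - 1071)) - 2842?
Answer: -1672651/531 ≈ -3150.0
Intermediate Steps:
T = 208 (T = 8*26 = 208)
(T + ((555 + 1/(-531)) - 1071)) - 2842 = (208 + ((555 + 1/(-531)) - 1071)) - 2842 = (208 + ((555 - 1/531) - 1071)) - 2842 = (208 + (294704/531 - 1071)) - 2842 = (208 - 273997/531) - 2842 = -163549/531 - 2842 = -1672651/531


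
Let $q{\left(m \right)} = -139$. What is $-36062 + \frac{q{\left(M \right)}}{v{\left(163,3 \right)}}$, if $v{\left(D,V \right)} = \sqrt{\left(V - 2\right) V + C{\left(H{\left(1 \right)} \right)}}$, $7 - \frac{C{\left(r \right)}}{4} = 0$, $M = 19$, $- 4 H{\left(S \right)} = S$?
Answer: $-36062 - \frac{139 \sqrt{31}}{31} \approx -36087.0$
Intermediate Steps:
$H{\left(S \right)} = - \frac{S}{4}$
$C{\left(r \right)} = 28$ ($C{\left(r \right)} = 28 - 0 = 28 + 0 = 28$)
$v{\left(D,V \right)} = \sqrt{28 + V \left(-2 + V\right)}$ ($v{\left(D,V \right)} = \sqrt{\left(V - 2\right) V + 28} = \sqrt{\left(-2 + V\right) V + 28} = \sqrt{V \left(-2 + V\right) + 28} = \sqrt{28 + V \left(-2 + V\right)}$)
$-36062 + \frac{q{\left(M \right)}}{v{\left(163,3 \right)}} = -36062 - \frac{139}{\sqrt{28 + 3^{2} - 6}} = -36062 - \frac{139}{\sqrt{28 + 9 - 6}} = -36062 - \frac{139}{\sqrt{31}} = -36062 - 139 \frac{\sqrt{31}}{31} = -36062 - \frac{139 \sqrt{31}}{31}$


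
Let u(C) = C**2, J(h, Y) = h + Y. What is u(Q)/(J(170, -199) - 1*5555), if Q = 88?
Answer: -484/349 ≈ -1.3868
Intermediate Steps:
J(h, Y) = Y + h
u(Q)/(J(170, -199) - 1*5555) = 88**2/((-199 + 170) - 1*5555) = 7744/(-29 - 5555) = 7744/(-5584) = 7744*(-1/5584) = -484/349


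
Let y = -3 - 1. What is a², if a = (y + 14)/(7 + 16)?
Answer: 100/529 ≈ 0.18904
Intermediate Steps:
y = -4
a = 10/23 (a = (-4 + 14)/(7 + 16) = 10/23 ≈ 0.43478)
a² = (10/23)² = 100/529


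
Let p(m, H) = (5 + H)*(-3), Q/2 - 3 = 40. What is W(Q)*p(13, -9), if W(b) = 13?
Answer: 156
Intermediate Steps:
Q = 86 (Q = 6 + 2*40 = 6 + 80 = 86)
p(m, H) = -15 - 3*H
W(Q)*p(13, -9) = 13*(-15 - 3*(-9)) = 13*(-15 + 27) = 13*12 = 156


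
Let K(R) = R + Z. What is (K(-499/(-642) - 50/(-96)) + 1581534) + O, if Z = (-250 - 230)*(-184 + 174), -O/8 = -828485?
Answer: 42188209771/5136 ≈ 8.2142e+6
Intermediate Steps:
O = 6627880 (O = -8*(-828485) = 6627880)
Z = 4800 (Z = -480*(-10) = 4800)
K(R) = 4800 + R (K(R) = R + 4800 = 4800 + R)
(K(-499/(-642) - 50/(-96)) + 1581534) + O = ((4800 + (-499/(-642) - 50/(-96))) + 1581534) + 6627880 = ((4800 + (-499*(-1/642) - 50*(-1/96))) + 1581534) + 6627880 = ((4800 + (499/642 + 25/48)) + 1581534) + 6627880 = ((4800 + 6667/5136) + 1581534) + 6627880 = (24659467/5136 + 1581534) + 6627880 = 8147418091/5136 + 6627880 = 42188209771/5136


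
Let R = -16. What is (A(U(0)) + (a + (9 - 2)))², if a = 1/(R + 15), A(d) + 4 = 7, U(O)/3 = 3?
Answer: 81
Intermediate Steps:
U(O) = 9 (U(O) = 3*3 = 9)
A(d) = 3 (A(d) = -4 + 7 = 3)
a = -1 (a = 1/(-16 + 15) = 1/(-1) = -1)
(A(U(0)) + (a + (9 - 2)))² = (3 + (-1 + (9 - 2)))² = (3 + (-1 + 7))² = (3 + 6)² = 9² = 81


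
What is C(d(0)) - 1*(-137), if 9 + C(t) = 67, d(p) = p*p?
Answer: 195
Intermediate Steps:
d(p) = p²
C(t) = 58 (C(t) = -9 + 67 = 58)
C(d(0)) - 1*(-137) = 58 - 1*(-137) = 58 + 137 = 195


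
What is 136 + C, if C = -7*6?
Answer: 94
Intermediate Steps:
C = -42
136 + C = 136 - 42 = 94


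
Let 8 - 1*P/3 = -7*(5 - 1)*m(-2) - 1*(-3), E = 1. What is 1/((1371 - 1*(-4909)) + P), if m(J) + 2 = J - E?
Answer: 1/5875 ≈ 0.00017021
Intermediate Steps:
m(J) = -3 + J (m(J) = -2 + (J - 1*1) = -2 + (J - 1) = -2 + (-1 + J) = -3 + J)
P = -405 (P = 24 - 3*(-7*(5 - 1)*(-3 - 2) - 1*(-3)) = 24 - 3*(-28*(-5) + 3) = 24 - 3*(-7*(-20) + 3) = 24 - 3*(140 + 3) = 24 - 3*143 = 24 - 429 = -405)
1/((1371 - 1*(-4909)) + P) = 1/((1371 - 1*(-4909)) - 405) = 1/((1371 + 4909) - 405) = 1/(6280 - 405) = 1/5875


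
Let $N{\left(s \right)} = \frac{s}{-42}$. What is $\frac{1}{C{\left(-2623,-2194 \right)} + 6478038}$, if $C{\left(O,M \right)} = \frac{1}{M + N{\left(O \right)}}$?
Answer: $\frac{89525}{579946351908} \approx 1.5437 \cdot 10^{-7}$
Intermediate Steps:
$N{\left(s \right)} = - \frac{s}{42}$ ($N{\left(s \right)} = s \left(- \frac{1}{42}\right) = - \frac{s}{42}$)
$C{\left(O,M \right)} = \frac{1}{M - \frac{O}{42}}$
$\frac{1}{C{\left(-2623,-2194 \right)} + 6478038} = \frac{1}{\frac{42}{\left(-1\right) \left(-2623\right) + 42 \left(-2194\right)} + 6478038} = \frac{1}{\frac{42}{2623 - 92148} + 6478038} = \frac{1}{\frac{42}{-89525} + 6478038} = \frac{1}{42 \left(- \frac{1}{89525}\right) + 6478038} = \frac{1}{- \frac{42}{89525} + 6478038} = \frac{1}{\frac{579946351908}{89525}} = \frac{89525}{579946351908}$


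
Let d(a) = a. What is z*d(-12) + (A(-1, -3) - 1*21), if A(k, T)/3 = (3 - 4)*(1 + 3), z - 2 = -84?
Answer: 951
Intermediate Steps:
z = -82 (z = 2 - 84 = -82)
A(k, T) = -12 (A(k, T) = 3*((3 - 4)*(1 + 3)) = 3*(-1*4) = 3*(-4) = -12)
z*d(-12) + (A(-1, -3) - 1*21) = -82*(-12) + (-12 - 1*21) = 984 + (-12 - 21) = 984 - 33 = 951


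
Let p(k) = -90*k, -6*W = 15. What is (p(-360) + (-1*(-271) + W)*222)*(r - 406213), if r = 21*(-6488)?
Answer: -49910209227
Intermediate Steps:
W = -5/2 (W = -1/6*15 = -5/2 ≈ -2.5000)
r = -136248
(p(-360) + (-1*(-271) + W)*222)*(r - 406213) = (-90*(-360) + (-1*(-271) - 5/2)*222)*(-136248 - 406213) = (32400 + (271 - 5/2)*222)*(-542461) = (32400 + (537/2)*222)*(-542461) = (32400 + 59607)*(-542461) = 92007*(-542461) = -49910209227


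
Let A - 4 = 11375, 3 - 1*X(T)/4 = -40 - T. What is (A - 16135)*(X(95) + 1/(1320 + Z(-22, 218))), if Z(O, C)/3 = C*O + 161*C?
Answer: -121061014634/46113 ≈ -2.6253e+6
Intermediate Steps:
Z(O, C) = 483*C + 3*C*O (Z(O, C) = 3*(C*O + 161*C) = 3*(161*C + C*O) = 483*C + 3*C*O)
X(T) = 172 + 4*T (X(T) = 12 - 4*(-40 - T) = 12 + (160 + 4*T) = 172 + 4*T)
A = 11379 (A = 4 + 11375 = 11379)
(A - 16135)*(X(95) + 1/(1320 + Z(-22, 218))) = (11379 - 16135)*((172 + 4*95) + 1/(1320 + 3*218*(161 - 22))) = -4756*((172 + 380) + 1/(1320 + 3*218*139)) = -4756*(552 + 1/(1320 + 90906)) = -4756*(552 + 1/92226) = -4756*50908753/92226 = -121061014634/46113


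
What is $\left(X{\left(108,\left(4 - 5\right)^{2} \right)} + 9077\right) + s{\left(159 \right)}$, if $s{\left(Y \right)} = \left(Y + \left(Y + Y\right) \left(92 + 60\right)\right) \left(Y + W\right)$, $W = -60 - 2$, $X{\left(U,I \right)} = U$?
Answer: $4713200$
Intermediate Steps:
$W = -62$ ($W = -60 - 2 = -62$)
$s{\left(Y \right)} = 305 Y \left(-62 + Y\right)$ ($s{\left(Y \right)} = \left(Y + \left(Y + Y\right) \left(92 + 60\right)\right) \left(Y - 62\right) = \left(Y + 2 Y 152\right) \left(-62 + Y\right) = \left(Y + 304 Y\right) \left(-62 + Y\right) = 305 Y \left(-62 + Y\right)$)
$\left(X{\left(108,\left(4 - 5\right)^{2} \right)} + 9077\right) + s{\left(159 \right)} = \left(108 + 9077\right) + 305 \cdot 159 \left(-62 + 159\right) = 9185 + 305 \cdot 159 \cdot 97 = 9185 + 4704015 = 4713200$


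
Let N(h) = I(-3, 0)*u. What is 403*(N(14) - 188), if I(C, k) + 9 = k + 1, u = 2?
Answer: -82212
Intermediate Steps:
I(C, k) = -8 + k (I(C, k) = -9 + (k + 1) = -9 + (1 + k) = -8 + k)
N(h) = -16 (N(h) = (-8 + 0)*2 = -8*2 = -16)
403*(N(14) - 188) = 403*(-16 - 188) = 403*(-204) = -82212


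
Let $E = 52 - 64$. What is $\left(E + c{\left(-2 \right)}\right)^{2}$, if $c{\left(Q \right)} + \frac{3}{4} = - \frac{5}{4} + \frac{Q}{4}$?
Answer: $\frac{841}{4} \approx 210.25$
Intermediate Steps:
$E = -12$
$c{\left(Q \right)} = -2 + \frac{Q}{4}$ ($c{\left(Q \right)} = - \frac{3}{4} + \left(- \frac{5}{4} + \frac{Q}{4}\right) = -2 + \frac{Q}{4}$)
$\left(E + c{\left(-2 \right)}\right)^{2} = \left(-12 + \left(-2 + \frac{1}{4} \left(-2\right)\right)\right)^{2} = \left(-12 - \frac{5}{2}\right)^{2} = \left(- \frac{29}{2}\right)^{2} = \frac{841}{4}$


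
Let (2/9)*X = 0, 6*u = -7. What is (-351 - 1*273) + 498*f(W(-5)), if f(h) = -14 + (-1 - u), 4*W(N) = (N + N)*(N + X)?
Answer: -7513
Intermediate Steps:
u = -7/6 (u = (⅙)*(-7) = -7/6 ≈ -1.1667)
X = 0 (X = (9/2)*0 = 0)
W(N) = N²/2 (W(N) = ((N + N)*(N + 0))/4 = ((2*N)*N)/4 = (2*N²)/4 = N²/2)
f(h) = -83/6 (f(h) = -14 + (-1 - 1*(-7/6)) = -14 + (-1 + 7/6) = -14 + ⅙ = -83/6)
(-351 - 1*273) + 498*f(W(-5)) = (-351 - 1*273) + 498*(-83/6) = (-351 - 273) - 6889 = -624 - 6889 = -7513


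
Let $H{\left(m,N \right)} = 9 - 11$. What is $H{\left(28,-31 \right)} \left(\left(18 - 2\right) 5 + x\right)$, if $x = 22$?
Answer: $-204$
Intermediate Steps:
$H{\left(m,N \right)} = -2$ ($H{\left(m,N \right)} = 9 - 11 = -2$)
$H{\left(28,-31 \right)} \left(\left(18 - 2\right) 5 + x\right) = - 2 \left(\left(18 - 2\right) 5 + 22\right) = - 2 \left(16 \cdot 5 + 22\right) = - 2 \left(80 + 22\right) = \left(-2\right) 102 = -204$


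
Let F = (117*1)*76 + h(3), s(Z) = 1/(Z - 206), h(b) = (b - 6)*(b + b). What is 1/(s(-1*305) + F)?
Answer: 511/4534613 ≈ 0.00011269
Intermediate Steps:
h(b) = 2*b*(-6 + b) (h(b) = (-6 + b)*(2*b) = 2*b*(-6 + b))
s(Z) = 1/(-206 + Z)
F = 8874 (F = (117*1)*76 + 2*3*(-6 + 3) = 117*76 + 2*3*(-3) = 8892 - 18 = 8874)
1/(s(-1*305) + F) = 1/(1/(-206 - 1*305) + 8874) = 1/(1/(-206 - 305) + 8874) = 1/(1/(-511) + 8874) = 1/(-1/511 + 8874) = 1/(4534613/511) = 511/4534613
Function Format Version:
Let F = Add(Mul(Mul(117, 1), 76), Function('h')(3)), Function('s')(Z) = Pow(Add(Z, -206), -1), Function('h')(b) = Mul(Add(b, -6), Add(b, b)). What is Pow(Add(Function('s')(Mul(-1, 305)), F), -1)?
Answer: Rational(511, 4534613) ≈ 0.00011269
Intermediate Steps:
Function('h')(b) = Mul(2, b, Add(-6, b)) (Function('h')(b) = Mul(Add(-6, b), Mul(2, b)) = Mul(2, b, Add(-6, b)))
Function('s')(Z) = Pow(Add(-206, Z), -1)
F = 8874 (F = Add(Mul(Mul(117, 1), 76), Mul(2, 3, Add(-6, 3))) = Add(Mul(117, 76), Mul(2, 3, -3)) = Add(8892, -18) = 8874)
Pow(Add(Function('s')(Mul(-1, 305)), F), -1) = Pow(Add(Pow(Add(-206, Mul(-1, 305)), -1), 8874), -1) = Pow(Add(Pow(Add(-206, -305), -1), 8874), -1) = Pow(Add(Pow(-511, -1), 8874), -1) = Pow(Add(Rational(-1, 511), 8874), -1) = Pow(Rational(4534613, 511), -1) = Rational(511, 4534613)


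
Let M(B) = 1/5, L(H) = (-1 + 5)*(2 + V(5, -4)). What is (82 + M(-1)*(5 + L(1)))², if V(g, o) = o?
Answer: 165649/25 ≈ 6626.0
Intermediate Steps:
L(H) = -8 (L(H) = (-1 + 5)*(2 - 4) = 4*(-2) = -8)
M(B) = ⅕ (M(B) = 1*(⅕) = ⅕)
(82 + M(-1)*(5 + L(1)))² = (82 + (5 - 8)/5)² = (82 + (⅕)*(-3))² = (82 - ⅗)² = (407/5)² = 165649/25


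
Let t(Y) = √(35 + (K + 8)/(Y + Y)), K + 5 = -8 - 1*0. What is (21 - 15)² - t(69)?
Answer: 36 - 5*√26634/138 ≈ 30.087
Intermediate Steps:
K = -13 (K = -5 + (-8 - 1*0) = -5 + (-8 + 0) = -5 - 8 = -13)
t(Y) = √(35 - 5/(2*Y)) (t(Y) = √(35 + (-13 + 8)/(Y + Y)) = √(35 - 5*1/(2*Y)) = √(35 - 5/(2*Y)))
(21 - 15)² - t(69) = (21 - 15)² - √(140 - 10/69)/2 = 6² - √(140 - 10*1/69)/2 = 36 - √(140 - 10/69)/2 = 36 - √(9650/69)/2 = 36 - 5*√26634/69/2 = 36 - 5*√26634/138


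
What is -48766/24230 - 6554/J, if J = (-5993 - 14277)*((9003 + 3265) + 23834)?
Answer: -1784309618611/886560604710 ≈ -2.0126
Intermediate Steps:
J = -731787540 (J = -20270*(12268 + 23834) = -20270*36102 = -731787540)
-48766/24230 - 6554/J = -48766/24230 - 6554/(-731787540) = -48766*1/24230 - 6554*(-1/731787540) = -24383/12115 + 3277/365893770 = -1784309618611/886560604710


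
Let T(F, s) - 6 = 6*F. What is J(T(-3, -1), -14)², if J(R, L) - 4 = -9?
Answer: 25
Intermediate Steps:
T(F, s) = 6 + 6*F
J(R, L) = -5 (J(R, L) = 4 - 9 = -5)
J(T(-3, -1), -14)² = (-5)² = 25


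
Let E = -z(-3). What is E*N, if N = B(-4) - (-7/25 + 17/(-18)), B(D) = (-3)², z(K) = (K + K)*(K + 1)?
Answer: -9202/75 ≈ -122.69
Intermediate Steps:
z(K) = 2*K*(1 + K) (z(K) = (2*K)*(1 + K) = 2*K*(1 + K))
E = -12 (E = -2*(-3)*(1 - 3) = -2*(-3)*(-2) = -1*12 = -12)
B(D) = 9
N = 4601/450 (N = 9 - (-7/25 + 17/(-18)) = 9 - (-7*1/25 + 17*(-1/18)) = 9 - (-7/25 - 17/18) = 9 - 1*(-551/450) = 9 + 551/450 = 4601/450 ≈ 10.224)
E*N = -12*4601/450 = -9202/75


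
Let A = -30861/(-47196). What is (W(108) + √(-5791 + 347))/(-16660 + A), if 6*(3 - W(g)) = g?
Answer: 26220/29120537 - 3496*I*√1361/29120537 ≈ 0.0009004 - 0.004429*I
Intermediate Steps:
W(g) = 3 - g/6
A = 1143/1748 (A = -30861*(-1/47196) = 1143/1748 ≈ 0.65389)
(W(108) + √(-5791 + 347))/(-16660 + A) = ((3 - ⅙*108) + √(-5791 + 347))/(-16660 + 1143/1748) = ((3 - 18) + √(-5444))/(-29120537/1748) = (-15 + 2*I*√1361)*(-1748/29120537) = 26220/29120537 - 3496*I*√1361/29120537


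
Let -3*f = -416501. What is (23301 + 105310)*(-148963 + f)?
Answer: -3908231068/3 ≈ -1.3027e+9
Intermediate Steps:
f = 416501/3 (f = -1/3*(-416501) = 416501/3 ≈ 1.3883e+5)
(23301 + 105310)*(-148963 + f) = (23301 + 105310)*(-148963 + 416501/3) = 128611*(-30388/3) = -3908231068/3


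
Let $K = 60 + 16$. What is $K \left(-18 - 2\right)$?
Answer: $-1520$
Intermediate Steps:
$K = 76$
$K \left(-18 - 2\right) = 76 \left(-18 - 2\right) = 76 \left(-20\right) = -1520$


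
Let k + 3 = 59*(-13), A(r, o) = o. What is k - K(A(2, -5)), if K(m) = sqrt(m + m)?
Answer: -770 - I*sqrt(10) ≈ -770.0 - 3.1623*I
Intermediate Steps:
k = -770 (k = -3 + 59*(-13) = -3 - 767 = -770)
K(m) = sqrt(2)*sqrt(m) (K(m) = sqrt(2*m) = sqrt(2)*sqrt(m))
k - K(A(2, -5)) = -770 - sqrt(2)*sqrt(-5) = -770 - sqrt(2)*I*sqrt(5) = -770 - I*sqrt(10)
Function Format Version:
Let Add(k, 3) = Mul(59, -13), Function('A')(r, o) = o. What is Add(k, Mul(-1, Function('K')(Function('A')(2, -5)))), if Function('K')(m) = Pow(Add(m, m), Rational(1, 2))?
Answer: Add(-770, Mul(-1, I, Pow(10, Rational(1, 2)))) ≈ Add(-770.00, Mul(-3.1623, I))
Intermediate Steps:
k = -770 (k = Add(-3, Mul(59, -13)) = Add(-3, -767) = -770)
Function('K')(m) = Mul(Pow(2, Rational(1, 2)), Pow(m, Rational(1, 2))) (Function('K')(m) = Pow(Mul(2, m), Rational(1, 2)) = Mul(Pow(2, Rational(1, 2)), Pow(m, Rational(1, 2))))
Add(k, Mul(-1, Function('K')(Function('A')(2, -5)))) = Add(-770, Mul(-1, Mul(Pow(2, Rational(1, 2)), Pow(-5, Rational(1, 2))))) = Add(-770, Mul(-1, Mul(Pow(2, Rational(1, 2)), Mul(I, Pow(5, Rational(1, 2)))))) = Add(-770, Mul(-1, Mul(I, Pow(10, Rational(1, 2))))) = Add(-770, Mul(-1, I, Pow(10, Rational(1, 2))))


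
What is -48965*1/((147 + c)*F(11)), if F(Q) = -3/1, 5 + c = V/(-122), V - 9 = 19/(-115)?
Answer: 343489475/2986866 ≈ 115.00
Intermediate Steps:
V = 1016/115 (V = 9 + 19/(-115) = 9 + 19*(-1/115) = 9 - 19/115 = 1016/115 ≈ 8.8348)
c = -35583/7015 (c = -5 + (1016/115)/(-122) = -5 + (1016/115)*(-1/122) = -5 - 508/7015 = -35583/7015 ≈ -5.0724)
F(Q) = -3 (F(Q) = -3*1 = -3)
-48965*1/((147 + c)*F(11)) = -48965*(-1/(3*(147 - 35583/7015))) = -48965/((-3*995622/7015)) = -48965/(-2986866/7015) = -48965*(-7015/2986866) = 343489475/2986866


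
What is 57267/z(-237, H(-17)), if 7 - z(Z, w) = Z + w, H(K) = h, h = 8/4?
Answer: 57267/242 ≈ 236.64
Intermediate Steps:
h = 2 (h = 8*(¼) = 2)
H(K) = 2
z(Z, w) = 7 - Z - w (z(Z, w) = 7 - (Z + w) = 7 + (-Z - w) = 7 - Z - w)
57267/z(-237, H(-17)) = 57267/(7 - 1*(-237) - 1*2) = 57267/(7 + 237 - 2) = 57267/242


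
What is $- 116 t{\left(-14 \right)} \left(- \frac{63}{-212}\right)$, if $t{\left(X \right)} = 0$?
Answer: $0$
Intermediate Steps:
$- 116 t{\left(-14 \right)} \left(- \frac{63}{-212}\right) = \left(-116\right) 0 \left(- \frac{63}{-212}\right) = 0 \left(\left(-63\right) \left(- \frac{1}{212}\right)\right) = 0 \cdot \frac{63}{212} = 0$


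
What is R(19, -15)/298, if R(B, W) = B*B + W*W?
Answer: 293/149 ≈ 1.9664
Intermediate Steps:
R(B, W) = B**2 + W**2
R(19, -15)/298 = (19**2 + (-15)**2)/298 = (361 + 225)*(1/298) = 586*(1/298) = 293/149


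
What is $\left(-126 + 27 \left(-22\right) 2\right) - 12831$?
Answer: $-14145$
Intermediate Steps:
$\left(-126 + 27 \left(-22\right) 2\right) - 12831 = \left(-126 - 1188\right) - 12831 = -1314 - 12831 = -14145$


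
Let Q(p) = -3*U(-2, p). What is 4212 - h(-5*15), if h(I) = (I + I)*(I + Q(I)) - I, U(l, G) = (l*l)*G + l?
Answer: 128787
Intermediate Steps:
U(l, G) = l + G*l² (U(l, G) = l²*G + l = G*l² + l = l + G*l²)
Q(p) = 6 - 12*p (Q(p) = -(-6)*(1 + p*(-2)) = -(-6)*(1 - 2*p) = -3*(-2 + 4*p) = 6 - 12*p)
h(I) = -I + 2*I*(6 - 11*I) (h(I) = (I + I)*(I + (6 - 12*I)) - I = (2*I)*(6 - 11*I) - I = 2*I*(6 - 11*I) - I = -I + 2*I*(6 - 11*I))
4212 - h(-5*15) = 4212 - 11*(-5*15)*(1 - (-10)*15) = 4212 - 11*(-75)*(1 - 2*(-75)) = 4212 - 11*(-75)*(1 + 150) = 4212 - 11*(-75)*151 = 4212 - 1*(-124575) = 4212 + 124575 = 128787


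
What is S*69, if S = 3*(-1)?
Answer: -207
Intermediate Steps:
S = -3
S*69 = -3*69 = -207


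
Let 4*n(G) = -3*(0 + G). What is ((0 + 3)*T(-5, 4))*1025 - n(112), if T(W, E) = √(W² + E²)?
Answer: 84 + 3075*√41 ≈ 19774.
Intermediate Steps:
T(W, E) = √(E² + W²)
n(G) = -3*G/4 (n(G) = (-3*(0 + G))/4 = (-3*G)/4 = -3*G/4)
((0 + 3)*T(-5, 4))*1025 - n(112) = ((0 + 3)*√(4² + (-5)²))*1025 - (-3)*112/4 = (3*√(16 + 25))*1025 - 1*(-84) = (3*√41)*1025 + 84 = 3075*√41 + 84 = 84 + 3075*√41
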